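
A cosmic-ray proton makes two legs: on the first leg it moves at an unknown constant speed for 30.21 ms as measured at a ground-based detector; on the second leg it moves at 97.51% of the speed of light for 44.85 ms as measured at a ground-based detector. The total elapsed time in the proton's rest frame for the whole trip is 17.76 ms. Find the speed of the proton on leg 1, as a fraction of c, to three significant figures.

Leg 1: speed unknown; τ_1 = 30.21/γ_1.
Leg 2: β = 0.9751; γ = 1/√(1 − 0.9751²) = 1/√0.04918 = 4.509; τ_2 = 44.85/4.509 = 9.946 ms.
Total proper time: τ_1 + 9.946 = 17.76, so τ_1 = 17.76 − 9.946 = 7.814 ms.
γ_1 = 30.21/7.814 = 3.866; β = √(1 − 1/γ²) = √0.9331.

β = 0.966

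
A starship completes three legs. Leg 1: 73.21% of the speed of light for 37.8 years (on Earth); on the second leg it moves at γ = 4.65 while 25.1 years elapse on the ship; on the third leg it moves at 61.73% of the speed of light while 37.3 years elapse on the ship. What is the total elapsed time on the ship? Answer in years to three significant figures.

τ = 88.1 years

Leg 1: β = 0.7321; γ = 1/√(1 − 0.7321²) = 1/√0.4640 = 1.468; τ_1 = 37.8/1.468 = 25.75 years.
Leg 2: 25.1 years is already measured on the ship.
Leg 3: 37.3 years is already measured on the ship.
Total: 25.75 + 25.10 + 37.30 years.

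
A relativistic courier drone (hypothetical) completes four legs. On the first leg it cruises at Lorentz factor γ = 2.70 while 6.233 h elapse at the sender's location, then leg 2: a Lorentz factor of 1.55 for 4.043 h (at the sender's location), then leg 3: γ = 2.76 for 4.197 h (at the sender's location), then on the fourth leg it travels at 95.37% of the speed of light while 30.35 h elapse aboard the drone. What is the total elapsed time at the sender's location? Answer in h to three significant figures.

Δt = 115 h

Leg 1: 6.233 h is already measured at the sender's location.
Leg 2: 4.043 h is already measured at the sender's location.
Leg 3: 4.197 h is already measured at the sender's location.
Leg 4: β = 0.9537; γ = 1/√(1 − 0.9537²) = 1/√0.09046 = 3.325; Δt_4 = 3.325 × 30.35 = 100.9 h.
Total: 6.233 + 4.043 + 4.197 + 100.9 h.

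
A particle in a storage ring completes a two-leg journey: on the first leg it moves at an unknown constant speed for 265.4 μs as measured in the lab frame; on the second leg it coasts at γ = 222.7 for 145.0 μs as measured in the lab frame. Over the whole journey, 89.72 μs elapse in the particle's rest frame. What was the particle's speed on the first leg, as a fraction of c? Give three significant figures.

Leg 1: speed unknown; τ_1 = 265.4/γ_1.
Leg 2: γ = 222.7; τ_2 = 145.0/222.7 = 0.6511 μs.
Total proper time: τ_1 + 0.6511 = 89.72, so τ_1 = 89.72 − 0.6511 = 89.07 μs.
γ_1 = 265.4/89.07 = 2.980; β = √(1 − 1/γ²) = √0.8874.

β = 0.942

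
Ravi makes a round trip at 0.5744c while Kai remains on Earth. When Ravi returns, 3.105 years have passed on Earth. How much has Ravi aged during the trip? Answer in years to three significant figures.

τ = 2.54 years

γ = 1/√(1 − 0.5744²) = 1/√0.6701 = 1.222
Ravi's clock measures proper time along the trip: τ = Δt/γ = 3.105/1.222 years.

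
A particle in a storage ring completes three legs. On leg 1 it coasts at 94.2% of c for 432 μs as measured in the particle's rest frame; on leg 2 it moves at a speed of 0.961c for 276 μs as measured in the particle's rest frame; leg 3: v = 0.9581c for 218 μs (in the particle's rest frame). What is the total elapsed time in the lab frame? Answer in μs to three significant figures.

Δt = 3050 μs

Leg 1: β = 0.942; γ = 1/√(1 − 0.942²) = 1/√0.1126 = 2.980; Δt_1 = 2.980 × 432 = 1287 μs.
Leg 2: γ = 1/√(1 − 0.961²) = 1/√0.07648 = 3.616; Δt_2 = 3.616 × 276 = 998.0 μs.
Leg 3: γ = 1/√(1 − 0.9581²) = 1/√0.08204 = 3.491; Δt_3 = 3.491 × 218 = 761.1 μs.
Total: 1287 + 998.0 + 761.1 μs.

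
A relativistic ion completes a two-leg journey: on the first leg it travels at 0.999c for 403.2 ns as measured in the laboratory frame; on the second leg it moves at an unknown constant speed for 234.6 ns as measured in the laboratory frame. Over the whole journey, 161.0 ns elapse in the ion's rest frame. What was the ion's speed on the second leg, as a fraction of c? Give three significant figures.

β = 0.793

Leg 1: γ = 1/√(1 − 0.999²) = 1/√0.001999 = 22.37; τ_1 = 403.2/22.37 = 18.03 ns.
Leg 2: speed unknown; τ_2 = 234.6/γ_2.
Total proper time: 18.03 + τ_2 = 161.0, so τ_2 = 161.0 − 18.03 = 143.0 ns.
γ_2 = 234.6/143.0 = 1.641; β = √(1 − 1/γ²) = √0.6286.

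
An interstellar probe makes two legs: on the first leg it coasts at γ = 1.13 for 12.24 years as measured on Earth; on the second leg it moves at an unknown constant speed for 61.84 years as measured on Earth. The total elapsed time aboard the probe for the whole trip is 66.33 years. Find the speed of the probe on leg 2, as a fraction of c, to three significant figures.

Leg 1: γ = 1.13; τ_1 = 12.24/1.130 = 10.83 years.
Leg 2: speed unknown; τ_2 = 61.84/γ_2.
Total proper time: 10.83 + τ_2 = 66.33, so τ_2 = 66.33 − 10.83 = 55.50 years.
γ_2 = 61.84/55.50 = 1.114; β = √(1 − 1/γ²) = √0.1946.

β = 0.441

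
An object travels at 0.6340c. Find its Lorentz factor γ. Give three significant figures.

γ = 1/√(1 − 0.6340²) = 1/√0.5980 = 1.293

γ = 1.29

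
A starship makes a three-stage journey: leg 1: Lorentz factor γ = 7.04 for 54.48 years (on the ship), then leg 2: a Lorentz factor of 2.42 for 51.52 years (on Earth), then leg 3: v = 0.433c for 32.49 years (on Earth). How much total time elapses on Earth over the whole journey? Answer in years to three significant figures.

Δt = 468 years

Leg 1: γ = 7.04; Δt_1 = 7.040 × 54.48 = 383.5 years.
Leg 2: 51.52 years is already measured on Earth.
Leg 3: 32.49 years is already measured on Earth.
Total: 383.5 + 51.52 + 32.49 years.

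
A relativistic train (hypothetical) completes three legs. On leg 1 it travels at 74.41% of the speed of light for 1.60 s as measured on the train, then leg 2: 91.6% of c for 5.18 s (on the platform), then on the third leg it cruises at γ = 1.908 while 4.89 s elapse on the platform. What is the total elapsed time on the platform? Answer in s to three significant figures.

Δt = 12.5 s

Leg 1: β = 0.7441; γ = 1/√(1 − 0.7441²) = 1/√0.4463 = 1.497; Δt_1 = 1.497 × 1.60 = 2.395 s.
Leg 2: 5.18 s is already measured on the platform.
Leg 3: 4.89 s is already measured on the platform.
Total: 2.395 + 5.180 + 4.890 s.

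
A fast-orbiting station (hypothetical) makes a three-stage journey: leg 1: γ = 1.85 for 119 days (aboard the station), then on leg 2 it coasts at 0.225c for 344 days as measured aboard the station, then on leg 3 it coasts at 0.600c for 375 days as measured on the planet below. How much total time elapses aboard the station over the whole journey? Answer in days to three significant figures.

τ = 763 days

Leg 1: 119 days is already measured aboard the station.
Leg 2: 344 days is already measured aboard the station.
Leg 3: γ = 1/√(1 − 0.600²) = 5/4 = 1.250; τ_3 = 375/1.250 = 300.0 days.
Total: 119.0 + 344.0 + 300.0 days.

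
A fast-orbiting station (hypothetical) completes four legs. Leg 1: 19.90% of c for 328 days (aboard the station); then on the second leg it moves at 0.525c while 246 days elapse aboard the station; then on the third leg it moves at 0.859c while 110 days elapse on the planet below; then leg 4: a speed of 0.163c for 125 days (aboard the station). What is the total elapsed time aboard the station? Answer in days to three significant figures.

Leg 1: 328 days is already measured aboard the station.
Leg 2: 246 days is already measured aboard the station.
Leg 3: γ = 1/√(1 − 0.859²) = 1/√0.2621 = 1.953; τ_3 = 110/1.953 = 56.32 days.
Leg 4: 125 days is already measured aboard the station.
Total: 328.0 + 246.0 + 56.32 + 125.0 days.

τ = 755 days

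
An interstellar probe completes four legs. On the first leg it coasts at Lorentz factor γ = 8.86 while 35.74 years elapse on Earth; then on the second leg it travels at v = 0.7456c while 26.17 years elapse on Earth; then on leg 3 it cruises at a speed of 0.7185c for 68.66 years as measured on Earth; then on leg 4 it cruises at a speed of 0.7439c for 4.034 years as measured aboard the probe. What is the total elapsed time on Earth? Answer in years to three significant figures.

Leg 1: 35.74 years is already measured on Earth.
Leg 2: 26.17 years is already measured on Earth.
Leg 3: 68.66 years is already measured on Earth.
Leg 4: γ = 1/√(1 − 0.7439²) = 1/√0.4466 = 1.496; Δt_4 = 1.496 × 4.034 = 6.036 years.
Total: 35.74 + 26.17 + 68.66 + 6.036 years.

Δt = 137 years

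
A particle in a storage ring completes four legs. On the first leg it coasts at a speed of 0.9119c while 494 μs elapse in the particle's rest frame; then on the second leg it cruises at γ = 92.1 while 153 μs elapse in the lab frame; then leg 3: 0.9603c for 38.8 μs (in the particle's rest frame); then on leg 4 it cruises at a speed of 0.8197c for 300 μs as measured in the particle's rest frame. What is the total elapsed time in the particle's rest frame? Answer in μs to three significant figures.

Leg 1: 494 μs is already measured in the particle's rest frame.
Leg 2: γ = 92.1; τ_2 = 153/92.10 = 1.661 μs.
Leg 3: 38.8 μs is already measured in the particle's rest frame.
Leg 4: 300 μs is already measured in the particle's rest frame.
Total: 494.0 + 1.661 + 38.80 + 300.0 μs.

τ = 834 μs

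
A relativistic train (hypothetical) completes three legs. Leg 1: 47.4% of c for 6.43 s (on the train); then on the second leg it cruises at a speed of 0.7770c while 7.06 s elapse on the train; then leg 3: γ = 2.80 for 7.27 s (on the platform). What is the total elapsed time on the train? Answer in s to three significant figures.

Leg 1: 6.43 s is already measured on the train.
Leg 2: 7.06 s is already measured on the train.
Leg 3: γ = 2.80; τ_3 = 7.27/2.800 = 2.596 s.
Total: 6.430 + 7.060 + 2.596 s.

τ = 16.1 s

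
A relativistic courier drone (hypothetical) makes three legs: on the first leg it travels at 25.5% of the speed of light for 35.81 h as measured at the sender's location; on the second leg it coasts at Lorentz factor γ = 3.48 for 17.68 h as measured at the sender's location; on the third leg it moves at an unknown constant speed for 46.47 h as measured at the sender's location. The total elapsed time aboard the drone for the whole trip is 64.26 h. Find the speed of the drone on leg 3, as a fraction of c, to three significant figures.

β = 0.849

Leg 1: β = 0.255; γ = 1/√(1 − 0.255²) = 1/√0.9350 = 1.034; τ_1 = 35.81/1.034 = 34.63 h.
Leg 2: γ = 3.48; τ_2 = 17.68/3.480 = 5.080 h.
Leg 3: speed unknown; τ_3 = 46.47/γ_3.
Total proper time: 34.63 + 5.080 + τ_3 = 64.26, so τ_3 = 64.26 − 39.71 = 24.55 h.
γ_3 = 46.47/24.55 = 1.893; β = √(1 − 1/γ²) = √0.7208.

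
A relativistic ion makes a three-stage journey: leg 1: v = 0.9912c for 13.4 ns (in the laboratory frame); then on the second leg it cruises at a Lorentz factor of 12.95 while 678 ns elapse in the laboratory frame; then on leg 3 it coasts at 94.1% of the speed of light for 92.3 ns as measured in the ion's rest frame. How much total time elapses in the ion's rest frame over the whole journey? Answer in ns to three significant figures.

τ = 146 ns

Leg 1: γ = 1/√(1 − 0.9912²) = 1/√0.01752 = 7.554; τ_1 = 13.4/7.554 = 1.774 ns.
Leg 2: γ = 12.95; τ_2 = 678/12.95 = 52.36 ns.
Leg 3: 92.3 ns is already measured in the ion's rest frame.
Total: 1.774 + 52.36 + 92.30 ns.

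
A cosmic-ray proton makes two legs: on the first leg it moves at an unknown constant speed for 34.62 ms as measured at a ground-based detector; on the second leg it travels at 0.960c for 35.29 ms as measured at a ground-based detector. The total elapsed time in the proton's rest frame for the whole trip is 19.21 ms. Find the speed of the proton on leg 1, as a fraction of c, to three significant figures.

β = 0.963

Leg 1: speed unknown; τ_1 = 34.62/γ_1.
Leg 2: γ = 1/√(1 − 0.960²) = 25/7 ≈ 3.571; τ_2 = 35.29/3.571 = 9.881 ms.
Total proper time: τ_1 + 9.881 = 19.21, so τ_1 = 19.21 − 9.881 = 9.329 ms.
γ_1 = 34.62/9.329 = 3.711; β = √(1 − 1/γ²) = √0.9274.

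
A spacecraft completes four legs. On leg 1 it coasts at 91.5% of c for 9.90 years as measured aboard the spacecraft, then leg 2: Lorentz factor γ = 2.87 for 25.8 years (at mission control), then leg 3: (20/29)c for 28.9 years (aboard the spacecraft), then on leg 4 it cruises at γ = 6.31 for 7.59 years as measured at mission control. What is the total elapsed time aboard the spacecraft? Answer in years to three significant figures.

Leg 1: 9.90 years is already measured aboard the spacecraft.
Leg 2: γ = 2.87; τ_2 = 25.8/2.870 = 8.990 years.
Leg 3: 28.9 years is already measured aboard the spacecraft.
Leg 4: γ = 6.31; τ_4 = 7.59/6.310 = 1.203 years.
Total: 9.900 + 8.990 + 28.90 + 1.203 years.

τ = 49.0 years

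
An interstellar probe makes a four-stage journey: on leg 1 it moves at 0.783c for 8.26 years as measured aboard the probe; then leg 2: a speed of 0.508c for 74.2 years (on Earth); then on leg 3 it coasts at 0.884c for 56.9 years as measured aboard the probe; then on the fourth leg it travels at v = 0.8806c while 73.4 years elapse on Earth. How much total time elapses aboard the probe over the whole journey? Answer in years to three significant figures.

τ = 164 years

Leg 1: 8.26 years is already measured aboard the probe.
Leg 2: γ = 1/√(1 − 0.508²) = 1/√0.7419 = 1.161; τ_2 = 74.2/1.161 = 63.91 years.
Leg 3: 56.9 years is already measured aboard the probe.
Leg 4: γ = 1/√(1 − 0.8806²) = 1/√0.2245 = 2.110; τ_4 = 73.4/2.110 = 34.78 years.
Total: 8.260 + 63.91 + 56.90 + 34.78 years.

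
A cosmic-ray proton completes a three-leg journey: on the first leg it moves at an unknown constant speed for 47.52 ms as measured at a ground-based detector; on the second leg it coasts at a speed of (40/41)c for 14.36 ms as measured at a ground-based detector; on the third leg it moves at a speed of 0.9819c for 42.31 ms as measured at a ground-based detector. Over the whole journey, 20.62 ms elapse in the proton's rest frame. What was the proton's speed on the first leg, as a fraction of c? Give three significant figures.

β = 0.980

Leg 1: speed unknown; τ_1 = 47.52/γ_1.
Leg 2: γ = 1/√(1 − (40/41)²) = 41/9 ≈ 4.556; τ_2 = 14.36/4.556 = 3.152 ms.
Leg 3: γ = 1/√(1 − 0.9819²) = 1/√0.03587 = 5.280; τ_3 = 42.31/5.280 = 8.014 ms.
Total proper time: τ_1 + 3.152 + 8.014 = 20.62, so τ_1 = 20.62 − 11.17 = 9.454 ms.
γ_1 = 47.52/9.454 = 5.026; β = √(1 − 1/γ²) = √0.9604.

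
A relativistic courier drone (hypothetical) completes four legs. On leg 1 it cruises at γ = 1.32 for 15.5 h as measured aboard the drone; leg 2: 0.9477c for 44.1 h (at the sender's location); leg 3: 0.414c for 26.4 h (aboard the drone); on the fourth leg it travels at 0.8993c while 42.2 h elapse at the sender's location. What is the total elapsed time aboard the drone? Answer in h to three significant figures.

τ = 74.4 h

Leg 1: 15.5 h is already measured aboard the drone.
Leg 2: γ = 1/√(1 − 0.9477²) = 1/√0.1019 = 3.133; τ_2 = 44.1/3.133 = 14.08 h.
Leg 3: 26.4 h is already measured aboard the drone.
Leg 4: γ = 1/√(1 − 0.8993²) = 1/√0.1913 = 2.287; τ_4 = 42.2/2.287 = 18.46 h.
Total: 15.50 + 14.08 + 26.40 + 18.46 h.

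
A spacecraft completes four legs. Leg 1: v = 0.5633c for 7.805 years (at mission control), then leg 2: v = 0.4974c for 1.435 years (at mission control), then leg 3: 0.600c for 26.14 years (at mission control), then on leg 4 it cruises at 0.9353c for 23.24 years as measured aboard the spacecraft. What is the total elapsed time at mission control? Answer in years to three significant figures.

Leg 1: 7.805 years is already measured at mission control.
Leg 2: 1.435 years is already measured at mission control.
Leg 3: 26.14 years is already measured at mission control.
Leg 4: γ = 1/√(1 − 0.9353²) = 1/√0.1252 = 2.826; Δt_4 = 2.826 × 23.24 = 65.68 years.
Total: 7.805 + 1.435 + 26.14 + 65.68 years.

Δt = 101 years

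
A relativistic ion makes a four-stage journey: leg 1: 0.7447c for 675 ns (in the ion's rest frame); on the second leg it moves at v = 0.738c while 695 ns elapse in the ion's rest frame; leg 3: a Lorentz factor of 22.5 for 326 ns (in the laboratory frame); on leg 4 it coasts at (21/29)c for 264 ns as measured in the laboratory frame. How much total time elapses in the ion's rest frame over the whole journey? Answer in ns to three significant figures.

Leg 1: 675 ns is already measured in the ion's rest frame.
Leg 2: 695 ns is already measured in the ion's rest frame.
Leg 3: γ = 22.5; τ_3 = 326/22.50 = 14.49 ns.
Leg 4: γ = 1/√(1 − (21/29)²) = 29/20 = 1.450; τ_4 = 264/1.450 = 182.1 ns.
Total: 675.0 + 695.0 + 14.49 + 182.1 ns.

τ = 1570 ns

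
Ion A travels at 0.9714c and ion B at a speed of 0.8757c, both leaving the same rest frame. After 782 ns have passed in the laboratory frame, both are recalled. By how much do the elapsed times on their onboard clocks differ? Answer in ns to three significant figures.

|τ_A − τ_B| = 192 ns

A: γ = 1/√(1 − 0.9714²) = 1/√0.05638 = 4.211; τ_A = 782/4.211 = 185.7 ns.
B: γ = 1/√(1 − 0.8757²) = 1/√0.2331 = 2.071; τ_B = 782/2.071 = 377.6 ns.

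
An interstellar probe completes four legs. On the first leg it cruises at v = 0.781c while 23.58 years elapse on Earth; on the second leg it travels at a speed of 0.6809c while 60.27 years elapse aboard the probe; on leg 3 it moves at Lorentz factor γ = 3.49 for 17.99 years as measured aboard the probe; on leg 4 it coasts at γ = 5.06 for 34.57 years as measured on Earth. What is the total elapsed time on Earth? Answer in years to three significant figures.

Leg 1: 23.58 years is already measured on Earth.
Leg 2: γ = 1/√(1 − 0.6809²) = 1/√0.5364 = 1.365; Δt_2 = 1.365 × 60.27 = 82.29 years.
Leg 3: γ = 3.49; Δt_3 = 3.490 × 17.99 = 62.79 years.
Leg 4: 34.57 years is already measured on Earth.
Total: 23.58 + 82.29 + 62.79 + 34.57 years.

Δt = 203 years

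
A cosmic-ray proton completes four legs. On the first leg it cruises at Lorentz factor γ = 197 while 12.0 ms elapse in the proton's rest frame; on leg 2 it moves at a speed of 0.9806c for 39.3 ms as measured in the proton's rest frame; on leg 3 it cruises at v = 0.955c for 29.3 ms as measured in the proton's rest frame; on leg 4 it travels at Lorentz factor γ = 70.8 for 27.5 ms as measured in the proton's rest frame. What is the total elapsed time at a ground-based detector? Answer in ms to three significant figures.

Δt = 4610 ms

Leg 1: γ = 197; Δt_1 = 197.0 × 12.0 = 2364 ms.
Leg 2: γ = 1/√(1 − 0.9806²) = 1/√0.03842 = 5.102; Δt_2 = 5.102 × 39.3 = 200.5 ms.
Leg 3: γ = 1/√(1 − 0.955²) = 1/√0.08798 = 3.371; Δt_3 = 3.371 × 29.3 = 98.78 ms.
Leg 4: γ = 70.8; Δt_4 = 70.80 × 27.5 = 1947 ms.
Total: 2364 + 200.5 + 98.78 + 1947 ms.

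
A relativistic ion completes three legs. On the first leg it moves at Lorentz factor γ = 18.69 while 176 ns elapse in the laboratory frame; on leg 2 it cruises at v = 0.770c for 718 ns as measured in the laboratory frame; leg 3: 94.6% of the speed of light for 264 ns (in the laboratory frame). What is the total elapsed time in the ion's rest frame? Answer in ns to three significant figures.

τ = 553 ns

Leg 1: γ = 18.69; τ_1 = 176/18.69 = 9.417 ns.
Leg 2: γ = 1/√(1 − 0.770²) = 1/√0.4071 = 1.567; τ_2 = 718/1.567 = 458.1 ns.
Leg 3: β = 0.946; γ = 1/√(1 − 0.946²) = 1/√0.1051 = 3.085; τ_3 = 264/3.085 = 85.58 ns.
Total: 9.417 + 458.1 + 85.58 ns.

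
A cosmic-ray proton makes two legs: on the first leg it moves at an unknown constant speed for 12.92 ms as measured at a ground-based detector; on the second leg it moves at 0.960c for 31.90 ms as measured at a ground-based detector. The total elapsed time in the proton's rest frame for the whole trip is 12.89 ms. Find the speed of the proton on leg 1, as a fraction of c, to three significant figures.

Leg 1: speed unknown; τ_1 = 12.92/γ_1.
Leg 2: γ = 1/√(1 − 0.960²) = 25/7 ≈ 3.571; τ_2 = 31.90/3.571 = 8.932 ms.
Total proper time: τ_1 + 8.932 = 12.89, so τ_1 = 12.89 − 8.932 = 3.958 ms.
γ_1 = 12.92/3.958 = 3.264; β = √(1 − 1/γ²) = √0.9062.

β = 0.952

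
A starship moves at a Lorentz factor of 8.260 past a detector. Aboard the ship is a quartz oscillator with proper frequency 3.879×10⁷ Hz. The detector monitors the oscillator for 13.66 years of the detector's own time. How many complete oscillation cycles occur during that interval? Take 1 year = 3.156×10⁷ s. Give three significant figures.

γ = 8.260
During 13.66 years of lab time, the oscillator's proper time advances by τ = Δt/γ = 13.66/8.260 = 1.654 years = 5.219×10⁷ s.
N = f × τ = 3.879×10⁷ × 5.219×10⁷ = 2.025×10¹⁵.

N = 2.02×10¹⁵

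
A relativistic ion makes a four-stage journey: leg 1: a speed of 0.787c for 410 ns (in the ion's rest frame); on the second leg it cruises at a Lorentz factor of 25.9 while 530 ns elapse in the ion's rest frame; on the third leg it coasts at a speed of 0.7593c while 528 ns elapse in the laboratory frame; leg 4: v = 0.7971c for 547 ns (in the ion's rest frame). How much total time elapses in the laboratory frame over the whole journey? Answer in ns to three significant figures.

Δt = 1.58×10⁴ ns

Leg 1: γ = 1/√(1 − 0.787²) = 1/√0.3806 = 1.621; Δt_1 = 1.621 × 410 = 664.6 ns.
Leg 2: γ = 25.9; Δt_2 = 25.90 × 530 = 1.373×10⁴ ns.
Leg 3: 528 ns is already measured in the laboratory frame.
Leg 4: γ = 1/√(1 − 0.7971²) = 1/√0.3646 = 1.656; Δt_4 = 1.656 × 547 = 905.9 ns.
Total: 664.6 + 1.373×10⁴ + 528.0 + 905.9 ns.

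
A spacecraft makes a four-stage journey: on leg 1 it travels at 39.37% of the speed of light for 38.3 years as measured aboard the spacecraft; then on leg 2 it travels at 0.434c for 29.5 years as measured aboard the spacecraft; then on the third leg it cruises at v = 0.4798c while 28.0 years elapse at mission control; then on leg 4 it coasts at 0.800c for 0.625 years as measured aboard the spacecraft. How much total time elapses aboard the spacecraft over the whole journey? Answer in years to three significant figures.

τ = 93.0 years

Leg 1: 38.3 years is already measured aboard the spacecraft.
Leg 2: 29.5 years is already measured aboard the spacecraft.
Leg 3: γ = 1/√(1 − 0.4798²) = 1/√0.7698 = 1.140; τ_3 = 28.0/1.140 = 24.57 years.
Leg 4: 0.625 years is already measured aboard the spacecraft.
Total: 38.30 + 29.50 + 24.57 + 0.6250 years.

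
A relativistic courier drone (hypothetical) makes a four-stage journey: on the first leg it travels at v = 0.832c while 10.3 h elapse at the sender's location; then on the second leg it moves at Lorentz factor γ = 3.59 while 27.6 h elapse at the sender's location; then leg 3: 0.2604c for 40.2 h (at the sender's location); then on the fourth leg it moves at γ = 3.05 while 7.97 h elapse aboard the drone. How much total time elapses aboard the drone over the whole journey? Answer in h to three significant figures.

Leg 1: γ = 1/√(1 − 0.832²) = 1/√0.3078 = 1.803; τ_1 = 10.3/1.803 = 5.714 h.
Leg 2: γ = 3.59; τ_2 = 27.6/3.590 = 7.688 h.
Leg 3: γ = 1/√(1 − 0.2604²) = 1/√0.9322 = 1.036; τ_3 = 40.2/1.036 = 38.81 h.
Leg 4: 7.97 h is already measured aboard the drone.
Total: 5.714 + 7.688 + 38.81 + 7.970 h.

τ = 60.2 h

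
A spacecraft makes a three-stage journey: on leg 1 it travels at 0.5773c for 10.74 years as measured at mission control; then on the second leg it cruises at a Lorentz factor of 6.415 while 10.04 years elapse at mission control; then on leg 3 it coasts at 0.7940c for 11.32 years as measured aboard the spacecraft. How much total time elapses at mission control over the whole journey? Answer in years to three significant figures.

Leg 1: 10.74 years is already measured at mission control.
Leg 2: 10.04 years is already measured at mission control.
Leg 3: γ = 1/√(1 − 0.7940²) = 1/√0.3696 = 1.645; Δt_3 = 1.645 × 11.32 = 18.62 years.
Total: 10.74 + 10.04 + 18.62 years.

Δt = 39.4 years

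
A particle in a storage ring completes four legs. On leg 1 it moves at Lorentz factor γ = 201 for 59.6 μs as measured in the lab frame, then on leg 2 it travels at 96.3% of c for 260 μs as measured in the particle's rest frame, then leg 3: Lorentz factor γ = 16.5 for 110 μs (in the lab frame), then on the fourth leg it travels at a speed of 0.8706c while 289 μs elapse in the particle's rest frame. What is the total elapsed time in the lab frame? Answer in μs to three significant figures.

Δt = 1720 μs

Leg 1: 59.6 μs is already measured in the lab frame.
Leg 2: β = 0.963; γ = 1/√(1 − 0.963²) = 1/√0.07263 = 3.711; Δt_2 = 3.711 × 260 = 964.7 μs.
Leg 3: 110 μs is already measured in the lab frame.
Leg 4: γ = 1/√(1 − 0.8706²) = 1/√0.2421 = 2.033; Δt_4 = 2.033 × 289 = 587.4 μs.
Total: 59.60 + 964.7 + 110.0 + 587.4 μs.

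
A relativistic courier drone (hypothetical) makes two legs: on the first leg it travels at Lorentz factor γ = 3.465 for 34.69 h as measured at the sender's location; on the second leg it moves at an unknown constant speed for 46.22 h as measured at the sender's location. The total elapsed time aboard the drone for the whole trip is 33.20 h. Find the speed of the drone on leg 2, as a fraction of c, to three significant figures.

β = 0.865

Leg 1: γ = 3.465; τ_1 = 34.69/3.465 = 10.01 h.
Leg 2: speed unknown; τ_2 = 46.22/γ_2.
Total proper time: 10.01 + τ_2 = 33.20, so τ_2 = 33.20 − 10.01 = 23.19 h.
γ_2 = 46.22/23.19 = 1.993; β = √(1 − 1/γ²) = √0.7483.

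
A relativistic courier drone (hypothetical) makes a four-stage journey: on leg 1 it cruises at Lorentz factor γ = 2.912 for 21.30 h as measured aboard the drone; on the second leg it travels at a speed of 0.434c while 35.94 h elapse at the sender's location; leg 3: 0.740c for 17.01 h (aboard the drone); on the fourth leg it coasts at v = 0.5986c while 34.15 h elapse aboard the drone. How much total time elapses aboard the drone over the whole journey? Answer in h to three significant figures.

Leg 1: 21.30 h is already measured aboard the drone.
Leg 2: γ = 1/√(1 − 0.434²) = 1/√0.8116 = 1.110; τ_2 = 35.94/1.110 = 32.38 h.
Leg 3: 17.01 h is already measured aboard the drone.
Leg 4: 34.15 h is already measured aboard the drone.
Total: 21.30 + 32.38 + 17.01 + 34.15 h.

τ = 105 h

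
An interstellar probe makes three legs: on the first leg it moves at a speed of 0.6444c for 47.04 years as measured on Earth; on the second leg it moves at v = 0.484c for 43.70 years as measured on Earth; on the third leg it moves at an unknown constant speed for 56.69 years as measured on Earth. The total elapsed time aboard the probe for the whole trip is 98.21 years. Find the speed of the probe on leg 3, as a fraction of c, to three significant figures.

Leg 1: γ = 1/√(1 − 0.6444²) = 1/√0.5847 = 1.308; τ_1 = 47.04/1.308 = 35.97 years.
Leg 2: γ = 1/√(1 − 0.484²) = 1/√0.7657 = 1.143; τ_2 = 43.70/1.143 = 38.24 years.
Leg 3: speed unknown; τ_3 = 56.69/γ_3.
Total proper time: 35.97 + 38.24 + τ_3 = 98.21, so τ_3 = 98.21 − 74.21 = 24.00 years.
γ_3 = 56.69/24.00 = 2.362; β = √(1 − 1/γ²) = √0.8208.

β = 0.906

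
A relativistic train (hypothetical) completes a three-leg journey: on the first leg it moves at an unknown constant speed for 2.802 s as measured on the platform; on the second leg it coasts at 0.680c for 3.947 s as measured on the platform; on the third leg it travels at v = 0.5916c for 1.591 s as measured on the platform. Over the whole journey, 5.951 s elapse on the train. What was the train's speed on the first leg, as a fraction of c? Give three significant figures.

Leg 1: speed unknown; τ_1 = 2.802/γ_1.
Leg 2: γ = 1/√(1 − 0.680²) = 1/√0.5376 = 1.364; τ_2 = 3.947/1.364 = 2.894 s.
Leg 3: γ = 1/√(1 − 0.5916²) = 1/√0.6500 = 1.240; τ_3 = 1.591/1.240 = 1.283 s.
Total proper time: τ_1 + 2.894 + 1.283 = 5.951, so τ_1 = 5.951 − 4.177 = 1.774 s.
γ_1 = 2.802/1.774 = 1.579; β = √(1 − 1/γ²) = √0.5990.

β = 0.774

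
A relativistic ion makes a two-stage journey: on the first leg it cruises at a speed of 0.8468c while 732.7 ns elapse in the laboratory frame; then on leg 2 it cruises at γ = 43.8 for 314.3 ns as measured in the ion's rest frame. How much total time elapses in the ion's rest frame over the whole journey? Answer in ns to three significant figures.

τ = 704 ns

Leg 1: γ = 1/√(1 − 0.8468²) = 1/√0.2829 = 1.880; τ_1 = 732.7/1.880 = 389.7 ns.
Leg 2: 314.3 ns is already measured in the ion's rest frame.
Total: 389.7 + 314.3 ns.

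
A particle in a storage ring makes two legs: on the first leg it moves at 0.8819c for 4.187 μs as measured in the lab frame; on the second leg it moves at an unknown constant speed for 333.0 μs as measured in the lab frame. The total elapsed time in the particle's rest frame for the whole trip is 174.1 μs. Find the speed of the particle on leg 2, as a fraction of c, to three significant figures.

β = 0.856

Leg 1: γ = 1/√(1 − 0.8819²) = 1/√0.2223 = 2.121; τ_1 = 4.187/2.121 = 1.974 μs.
Leg 2: speed unknown; τ_2 = 333.0/γ_2.
Total proper time: 1.974 + τ_2 = 174.1, so τ_2 = 174.1 − 1.974 = 172.1 μs.
γ_2 = 333.0/172.1 = 1.935; β = √(1 − 1/γ²) = √0.7328.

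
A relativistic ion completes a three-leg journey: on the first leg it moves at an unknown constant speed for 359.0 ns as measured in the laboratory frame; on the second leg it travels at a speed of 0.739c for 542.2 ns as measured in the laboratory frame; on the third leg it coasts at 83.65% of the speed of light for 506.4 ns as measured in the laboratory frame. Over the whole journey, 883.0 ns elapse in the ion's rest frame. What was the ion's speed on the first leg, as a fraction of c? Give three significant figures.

β = 0.743

Leg 1: speed unknown; τ_1 = 359.0/γ_1.
Leg 2: γ = 1/√(1 − 0.739²) = 1/√0.4539 = 1.484; τ_2 = 542.2/1.484 = 365.3 ns.
Leg 3: β = 0.8365; γ = 1/√(1 − 0.8365²) = 1/√0.3003 = 1.825; τ_3 = 506.4/1.825 = 277.5 ns.
Total proper time: τ_1 + 365.3 + 277.5 = 883.0, so τ_1 = 883.0 − 642.8 = 240.2 ns.
γ_1 = 359.0/240.2 = 1.494; β = √(1 − 1/γ²) = √0.5522.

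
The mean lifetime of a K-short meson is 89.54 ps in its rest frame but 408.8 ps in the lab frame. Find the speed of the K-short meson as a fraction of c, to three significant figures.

β = 0.976

γ = Δt/τ₀ = 408.8/89.54 = 4.566
β = √(1 − 1/γ²) = √(1 − 0.04797) = √0.9520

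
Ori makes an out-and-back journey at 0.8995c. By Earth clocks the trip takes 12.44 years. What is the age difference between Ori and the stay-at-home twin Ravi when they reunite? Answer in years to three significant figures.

Δt − τ = 7.00 years

γ = 1/√(1 − 0.8995²) = 1/√0.1909 = 2.289
Ori's elapsed proper time: τ = 12.44/2.289 = 5.435 years.
Age gap = Δt − τ = 12.44 − 5.435 years.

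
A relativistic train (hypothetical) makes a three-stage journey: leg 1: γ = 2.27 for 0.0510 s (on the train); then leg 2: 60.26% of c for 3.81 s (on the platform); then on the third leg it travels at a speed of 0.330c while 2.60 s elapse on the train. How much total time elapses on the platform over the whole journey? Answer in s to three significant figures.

Δt = 6.68 s

Leg 1: γ = 2.27; Δt_1 = 2.270 × 0.0510 = 0.1158 s.
Leg 2: 3.81 s is already measured on the platform.
Leg 3: γ = 1/√(1 − 0.330²) = 1/√0.8911 = 1.059; Δt_3 = 1.059 × 2.60 = 2.754 s.
Total: 0.1158 + 3.810 + 2.754 s.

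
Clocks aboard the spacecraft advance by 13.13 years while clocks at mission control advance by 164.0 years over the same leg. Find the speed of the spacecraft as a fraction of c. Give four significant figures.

v = 0.9968c

The proper time is measured aboard the spacecraft (both events occur at the spacecraft's location); Δt is measured at mission control. γ = Δt/τ = 164.0/13.13 = 12.49.
β = √(1 − 1/γ²) = √(1 − 0.006410) = √0.9936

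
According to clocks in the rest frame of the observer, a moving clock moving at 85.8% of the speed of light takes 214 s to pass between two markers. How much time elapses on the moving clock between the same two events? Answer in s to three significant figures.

β = 0.858; γ = 1/√(1 − 0.858²) = 1/√0.2638 = 1.947
The interval measured in the rest frame of the observer is the dilated one; the clock on the moving clock measures the proper time τ = Δt/γ = 214/1.947 s.

τ = 110 s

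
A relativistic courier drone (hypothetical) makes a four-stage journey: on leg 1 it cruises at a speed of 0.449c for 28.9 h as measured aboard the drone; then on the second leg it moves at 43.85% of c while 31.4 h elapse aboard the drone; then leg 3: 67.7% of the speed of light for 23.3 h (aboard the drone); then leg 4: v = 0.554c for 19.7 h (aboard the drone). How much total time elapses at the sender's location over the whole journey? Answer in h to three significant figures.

Leg 1: γ = 1/√(1 − 0.449²) = 1/√0.7984 = 1.119; Δt_1 = 1.119 × 28.9 = 32.34 h.
Leg 2: β = 0.4385; γ = 1/√(1 − 0.4385²) = 1/√0.8077 = 1.113; Δt_2 = 1.113 × 31.4 = 34.94 h.
Leg 3: β = 0.677; γ = 1/√(1 − 0.677²) = 1/√0.5417 = 1.359; Δt_3 = 1.359 × 23.3 = 31.66 h.
Leg 4: γ = 1/√(1 − 0.554²) = 1/√0.6931 = 1.201; Δt_4 = 1.201 × 19.7 = 23.66 h.
Total: 32.34 + 34.94 + 31.66 + 23.66 h.

Δt = 123 h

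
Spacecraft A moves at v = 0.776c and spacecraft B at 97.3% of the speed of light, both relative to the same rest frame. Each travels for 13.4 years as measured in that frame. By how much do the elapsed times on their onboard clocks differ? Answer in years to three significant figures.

A: γ = 1/√(1 − 0.776²) = 1/√0.3978 = 1.585; τ_A = 13.4/1.585 = 8.452 years.
B: β = 0.973; γ = 1/√(1 − 0.973²) = 1/√0.05327 = 4.333; τ_B = 13.4/4.333 = 3.093 years.

|τ_A − τ_B| = 5.36 years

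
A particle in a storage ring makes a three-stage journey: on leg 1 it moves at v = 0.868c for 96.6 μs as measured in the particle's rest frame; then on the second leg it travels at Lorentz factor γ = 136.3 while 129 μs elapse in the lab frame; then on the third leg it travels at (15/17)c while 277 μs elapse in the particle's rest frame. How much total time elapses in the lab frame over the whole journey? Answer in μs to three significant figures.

Δt = 912 μs

Leg 1: γ = 1/√(1 − 0.868²) = 1/√0.2466 = 2.014; Δt_1 = 2.014 × 96.6 = 194.5 μs.
Leg 2: 129 μs is already measured in the lab frame.
Leg 3: γ = 1/√(1 − (15/17)²) = 17/8 = 2.125; Δt_3 = 2.125 × 277 = 588.6 μs.
Total: 194.5 + 129.0 + 588.6 μs.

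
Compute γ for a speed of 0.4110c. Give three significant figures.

γ = 1/√(1 − 0.4110²) = 1/√0.8311 = 1.097

γ = 1.10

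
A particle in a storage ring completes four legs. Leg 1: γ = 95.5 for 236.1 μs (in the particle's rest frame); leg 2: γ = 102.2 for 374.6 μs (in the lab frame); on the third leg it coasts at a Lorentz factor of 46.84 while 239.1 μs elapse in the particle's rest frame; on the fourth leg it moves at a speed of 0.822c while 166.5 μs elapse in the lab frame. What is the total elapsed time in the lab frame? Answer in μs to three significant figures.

Leg 1: γ = 95.5; Δt_1 = 95.50 × 236.1 = 2.255×10⁴ μs.
Leg 2: 374.6 μs is already measured in the lab frame.
Leg 3: γ = 46.84; Δt_3 = 46.84 × 239.1 = 1.120×10⁴ μs.
Leg 4: 166.5 μs is already measured in the lab frame.
Total: 2.255×10⁴ + 374.6 + 1.120×10⁴ + 166.5 μs.

Δt = 3.43×10⁴ μs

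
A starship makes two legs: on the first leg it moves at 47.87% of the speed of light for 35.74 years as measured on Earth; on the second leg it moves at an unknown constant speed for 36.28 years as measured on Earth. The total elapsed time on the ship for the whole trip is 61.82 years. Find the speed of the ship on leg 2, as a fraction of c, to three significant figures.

β = 0.544

Leg 1: β = 0.4787; γ = 1/√(1 − 0.4787²) = 1/√0.7708 = 1.139; τ_1 = 35.74/1.139 = 31.38 years.
Leg 2: speed unknown; τ_2 = 36.28/γ_2.
Total proper time: 31.38 + τ_2 = 61.82, so τ_2 = 61.82 − 31.38 = 30.44 years.
γ_2 = 36.28/30.44 = 1.192; β = √(1 − 1/γ²) = √0.2960.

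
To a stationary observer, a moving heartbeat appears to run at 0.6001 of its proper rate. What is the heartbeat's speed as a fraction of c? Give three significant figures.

Rate ratio = 1/γ, so γ = 1/0.6001 = 1.666.
β = √(1 − 1/γ²) = √(1 − 0.6001²) = √0.6399

β = 0.800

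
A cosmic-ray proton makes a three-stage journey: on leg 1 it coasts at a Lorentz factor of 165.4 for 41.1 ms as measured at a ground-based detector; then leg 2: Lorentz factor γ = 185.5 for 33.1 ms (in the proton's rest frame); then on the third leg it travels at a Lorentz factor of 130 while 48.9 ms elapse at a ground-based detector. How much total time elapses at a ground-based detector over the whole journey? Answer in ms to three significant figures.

Leg 1: 41.1 ms is already measured at a ground-based detector.
Leg 2: γ = 185.5; Δt_2 = 185.5 × 33.1 = 6140 ms.
Leg 3: 48.9 ms is already measured at a ground-based detector.
Total: 41.10 + 6140 + 48.90 ms.

Δt = 6230 ms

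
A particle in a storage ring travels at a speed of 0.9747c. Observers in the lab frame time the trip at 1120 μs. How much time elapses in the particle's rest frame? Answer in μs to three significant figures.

γ = 1/√(1 − 0.9747²) = 1/√0.04996 = 4.474
The interval measured in the lab frame is the dilated one; the clock in the particle's rest frame measures the proper time τ = Δt/γ = 1120/4.474 μs.

τ = 250 μs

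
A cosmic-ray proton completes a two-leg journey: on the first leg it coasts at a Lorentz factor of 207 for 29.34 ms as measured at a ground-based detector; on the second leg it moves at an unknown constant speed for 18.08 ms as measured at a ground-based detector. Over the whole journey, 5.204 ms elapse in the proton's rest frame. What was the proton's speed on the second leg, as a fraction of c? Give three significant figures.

Leg 1: γ = 207; τ_1 = 29.34/207.0 = 0.1417 ms.
Leg 2: speed unknown; τ_2 = 18.08/γ_2.
Total proper time: 0.1417 + τ_2 = 5.204, so τ_2 = 5.204 − 0.1417 = 5.062 ms.
γ_2 = 18.08/5.062 = 3.572; β = √(1 − 1/γ²) = √0.9216.

β = 0.960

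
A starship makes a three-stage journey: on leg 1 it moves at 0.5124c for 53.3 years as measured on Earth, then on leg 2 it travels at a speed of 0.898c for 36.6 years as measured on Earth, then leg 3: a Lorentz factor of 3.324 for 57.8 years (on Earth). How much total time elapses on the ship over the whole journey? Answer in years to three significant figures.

τ = 79.3 years

Leg 1: γ = 1/√(1 − 0.5124²) = 1/√0.7374 = 1.164; τ_1 = 53.3/1.164 = 45.77 years.
Leg 2: γ = 1/√(1 − 0.898²) = 1/√0.1936 = 2.273; τ_2 = 36.6/2.273 = 16.10 years.
Leg 3: γ = 3.324; τ_3 = 57.8/3.324 = 17.39 years.
Total: 45.77 + 16.10 + 17.39 years.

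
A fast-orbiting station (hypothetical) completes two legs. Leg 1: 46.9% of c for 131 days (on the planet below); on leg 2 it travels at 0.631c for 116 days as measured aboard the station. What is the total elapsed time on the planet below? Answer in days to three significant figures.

Δt = 281 days

Leg 1: 131 days is already measured on the planet below.
Leg 2: γ = 1/√(1 − 0.631²) = 1/√0.6018 = 1.289; Δt_2 = 1.289 × 116 = 149.5 days.
Total: 131.0 + 149.5 days.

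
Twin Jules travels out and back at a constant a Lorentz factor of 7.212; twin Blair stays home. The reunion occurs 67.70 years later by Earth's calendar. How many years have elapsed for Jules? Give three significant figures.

τ = 9.39 years

γ = 7.212
Jules's clock measures proper time along the trip: τ = Δt/γ = 67.70/7.212 years.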